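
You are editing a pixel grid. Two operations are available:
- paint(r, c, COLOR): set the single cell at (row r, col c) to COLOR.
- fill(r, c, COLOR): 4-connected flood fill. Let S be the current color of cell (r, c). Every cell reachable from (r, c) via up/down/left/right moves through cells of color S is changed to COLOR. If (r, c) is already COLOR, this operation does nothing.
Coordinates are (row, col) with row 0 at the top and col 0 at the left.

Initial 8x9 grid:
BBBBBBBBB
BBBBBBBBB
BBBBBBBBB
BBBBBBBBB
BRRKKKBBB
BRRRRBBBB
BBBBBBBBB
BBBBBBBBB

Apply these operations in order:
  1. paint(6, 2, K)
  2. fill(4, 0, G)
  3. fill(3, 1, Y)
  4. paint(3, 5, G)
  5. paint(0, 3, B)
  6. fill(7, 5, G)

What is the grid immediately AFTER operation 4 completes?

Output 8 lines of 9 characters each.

Answer: YYYYYYYYY
YYYYYYYYY
YYYYYYYYY
YYYYYGYYY
YRRKKKYYY
YRRRRYYYY
YYKYYYYYY
YYYYYYYYY

Derivation:
After op 1 paint(6,2,K):
BBBBBBBBB
BBBBBBBBB
BBBBBBBBB
BBBBBBBBB
BRRKKKBBB
BRRRRBBBB
BBKBBBBBB
BBBBBBBBB
After op 2 fill(4,0,G) [62 cells changed]:
GGGGGGGGG
GGGGGGGGG
GGGGGGGGG
GGGGGGGGG
GRRKKKGGG
GRRRRGGGG
GGKGGGGGG
GGGGGGGGG
After op 3 fill(3,1,Y) [62 cells changed]:
YYYYYYYYY
YYYYYYYYY
YYYYYYYYY
YYYYYYYYY
YRRKKKYYY
YRRRRYYYY
YYKYYYYYY
YYYYYYYYY
After op 4 paint(3,5,G):
YYYYYYYYY
YYYYYYYYY
YYYYYYYYY
YYYYYGYYY
YRRKKKYYY
YRRRRYYYY
YYKYYYYYY
YYYYYYYYY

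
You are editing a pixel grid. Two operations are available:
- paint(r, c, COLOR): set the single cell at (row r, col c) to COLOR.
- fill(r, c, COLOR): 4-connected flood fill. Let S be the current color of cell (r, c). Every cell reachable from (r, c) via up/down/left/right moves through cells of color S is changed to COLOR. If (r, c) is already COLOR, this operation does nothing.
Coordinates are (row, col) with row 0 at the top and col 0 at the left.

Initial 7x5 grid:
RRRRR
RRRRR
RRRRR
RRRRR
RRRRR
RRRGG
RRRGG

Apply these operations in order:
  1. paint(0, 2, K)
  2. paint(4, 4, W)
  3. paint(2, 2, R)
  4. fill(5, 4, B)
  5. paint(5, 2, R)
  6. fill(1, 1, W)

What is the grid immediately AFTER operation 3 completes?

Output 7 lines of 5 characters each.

After op 1 paint(0,2,K):
RRKRR
RRRRR
RRRRR
RRRRR
RRRRR
RRRGG
RRRGG
After op 2 paint(4,4,W):
RRKRR
RRRRR
RRRRR
RRRRR
RRRRW
RRRGG
RRRGG
After op 3 paint(2,2,R):
RRKRR
RRRRR
RRRRR
RRRRR
RRRRW
RRRGG
RRRGG

Answer: RRKRR
RRRRR
RRRRR
RRRRR
RRRRW
RRRGG
RRRGG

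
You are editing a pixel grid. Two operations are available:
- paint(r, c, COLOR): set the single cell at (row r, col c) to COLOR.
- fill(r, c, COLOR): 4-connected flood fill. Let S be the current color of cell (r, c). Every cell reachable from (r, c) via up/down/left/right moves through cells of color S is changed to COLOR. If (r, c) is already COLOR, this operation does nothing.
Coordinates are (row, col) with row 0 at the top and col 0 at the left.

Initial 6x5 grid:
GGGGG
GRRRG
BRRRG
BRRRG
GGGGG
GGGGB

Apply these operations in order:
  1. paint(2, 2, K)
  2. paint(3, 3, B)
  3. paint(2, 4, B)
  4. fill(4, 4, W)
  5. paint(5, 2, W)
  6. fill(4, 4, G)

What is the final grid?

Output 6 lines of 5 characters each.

Answer: GGGGG
GRRRG
BRKRB
BRRBG
GGGGG
GGGGB

Derivation:
After op 1 paint(2,2,K):
GGGGG
GRRRG
BRKRG
BRRRG
GGGGG
GGGGB
After op 2 paint(3,3,B):
GGGGG
GRRRG
BRKRG
BRRBG
GGGGG
GGGGB
After op 3 paint(2,4,B):
GGGGG
GRRRG
BRKRB
BRRBG
GGGGG
GGGGB
After op 4 fill(4,4,W) [10 cells changed]:
GGGGG
GRRRG
BRKRB
BRRBW
WWWWW
WWWWB
After op 5 paint(5,2,W):
GGGGG
GRRRG
BRKRB
BRRBW
WWWWW
WWWWB
After op 6 fill(4,4,G) [10 cells changed]:
GGGGG
GRRRG
BRKRB
BRRBG
GGGGG
GGGGB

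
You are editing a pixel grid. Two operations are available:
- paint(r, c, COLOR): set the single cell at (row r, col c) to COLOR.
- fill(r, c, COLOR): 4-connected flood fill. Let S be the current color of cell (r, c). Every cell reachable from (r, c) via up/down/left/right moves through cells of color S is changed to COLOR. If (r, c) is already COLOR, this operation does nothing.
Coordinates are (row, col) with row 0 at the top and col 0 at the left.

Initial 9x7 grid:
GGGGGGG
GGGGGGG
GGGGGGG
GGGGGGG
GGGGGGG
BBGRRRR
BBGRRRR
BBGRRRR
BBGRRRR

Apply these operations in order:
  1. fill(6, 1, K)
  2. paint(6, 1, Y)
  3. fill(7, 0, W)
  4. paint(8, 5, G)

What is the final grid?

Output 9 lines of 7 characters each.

Answer: GGGGGGG
GGGGGGG
GGGGGGG
GGGGGGG
GGGGGGG
WWGRRRR
WYGRRRR
WWGRRRR
WWGRRGR

Derivation:
After op 1 fill(6,1,K) [8 cells changed]:
GGGGGGG
GGGGGGG
GGGGGGG
GGGGGGG
GGGGGGG
KKGRRRR
KKGRRRR
KKGRRRR
KKGRRRR
After op 2 paint(6,1,Y):
GGGGGGG
GGGGGGG
GGGGGGG
GGGGGGG
GGGGGGG
KKGRRRR
KYGRRRR
KKGRRRR
KKGRRRR
After op 3 fill(7,0,W) [7 cells changed]:
GGGGGGG
GGGGGGG
GGGGGGG
GGGGGGG
GGGGGGG
WWGRRRR
WYGRRRR
WWGRRRR
WWGRRRR
After op 4 paint(8,5,G):
GGGGGGG
GGGGGGG
GGGGGGG
GGGGGGG
GGGGGGG
WWGRRRR
WYGRRRR
WWGRRRR
WWGRRGR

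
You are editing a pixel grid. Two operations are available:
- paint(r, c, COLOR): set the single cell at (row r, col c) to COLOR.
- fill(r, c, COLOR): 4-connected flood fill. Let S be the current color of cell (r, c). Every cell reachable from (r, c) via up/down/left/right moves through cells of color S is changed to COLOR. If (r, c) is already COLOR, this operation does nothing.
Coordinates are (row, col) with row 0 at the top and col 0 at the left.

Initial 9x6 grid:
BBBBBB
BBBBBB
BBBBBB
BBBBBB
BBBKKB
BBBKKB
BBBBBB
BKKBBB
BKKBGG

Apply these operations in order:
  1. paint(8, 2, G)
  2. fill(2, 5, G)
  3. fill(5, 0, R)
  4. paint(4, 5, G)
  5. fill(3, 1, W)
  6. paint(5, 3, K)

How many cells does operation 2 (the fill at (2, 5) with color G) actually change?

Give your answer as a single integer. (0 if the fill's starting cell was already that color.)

Answer: 44

Derivation:
After op 1 paint(8,2,G):
BBBBBB
BBBBBB
BBBBBB
BBBBBB
BBBKKB
BBBKKB
BBBBBB
BKKBBB
BKGBGG
After op 2 fill(2,5,G) [44 cells changed]:
GGGGGG
GGGGGG
GGGGGG
GGGGGG
GGGKKG
GGGKKG
GGGGGG
GKKGGG
GKGGGG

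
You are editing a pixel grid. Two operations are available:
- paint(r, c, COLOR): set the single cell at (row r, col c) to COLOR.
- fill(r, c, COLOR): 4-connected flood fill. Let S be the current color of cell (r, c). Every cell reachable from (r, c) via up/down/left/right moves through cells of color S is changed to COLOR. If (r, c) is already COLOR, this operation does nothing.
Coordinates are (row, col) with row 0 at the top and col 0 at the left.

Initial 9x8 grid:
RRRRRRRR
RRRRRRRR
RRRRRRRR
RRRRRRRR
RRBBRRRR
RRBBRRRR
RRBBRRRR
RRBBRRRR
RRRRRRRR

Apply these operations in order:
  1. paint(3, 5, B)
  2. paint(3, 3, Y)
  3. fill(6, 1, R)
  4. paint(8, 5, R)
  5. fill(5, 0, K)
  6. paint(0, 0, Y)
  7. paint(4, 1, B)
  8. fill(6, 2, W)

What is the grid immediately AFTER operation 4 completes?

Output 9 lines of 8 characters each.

After op 1 paint(3,5,B):
RRRRRRRR
RRRRRRRR
RRRRRRRR
RRRRRBRR
RRBBRRRR
RRBBRRRR
RRBBRRRR
RRBBRRRR
RRRRRRRR
After op 2 paint(3,3,Y):
RRRRRRRR
RRRRRRRR
RRRRRRRR
RRRYRBRR
RRBBRRRR
RRBBRRRR
RRBBRRRR
RRBBRRRR
RRRRRRRR
After op 3 fill(6,1,R) [0 cells changed]:
RRRRRRRR
RRRRRRRR
RRRRRRRR
RRRYRBRR
RRBBRRRR
RRBBRRRR
RRBBRRRR
RRBBRRRR
RRRRRRRR
After op 4 paint(8,5,R):
RRRRRRRR
RRRRRRRR
RRRRRRRR
RRRYRBRR
RRBBRRRR
RRBBRRRR
RRBBRRRR
RRBBRRRR
RRRRRRRR

Answer: RRRRRRRR
RRRRRRRR
RRRRRRRR
RRRYRBRR
RRBBRRRR
RRBBRRRR
RRBBRRRR
RRBBRRRR
RRRRRRRR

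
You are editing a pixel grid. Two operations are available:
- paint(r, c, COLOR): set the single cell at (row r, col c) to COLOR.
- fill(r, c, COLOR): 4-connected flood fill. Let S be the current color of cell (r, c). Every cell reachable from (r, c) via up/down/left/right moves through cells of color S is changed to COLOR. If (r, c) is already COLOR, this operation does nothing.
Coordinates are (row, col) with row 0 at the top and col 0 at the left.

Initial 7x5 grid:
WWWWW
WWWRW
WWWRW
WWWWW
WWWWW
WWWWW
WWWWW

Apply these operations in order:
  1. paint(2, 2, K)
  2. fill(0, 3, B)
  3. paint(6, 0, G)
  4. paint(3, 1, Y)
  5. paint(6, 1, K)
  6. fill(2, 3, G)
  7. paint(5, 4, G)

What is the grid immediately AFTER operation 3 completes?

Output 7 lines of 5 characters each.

After op 1 paint(2,2,K):
WWWWW
WWWRW
WWKRW
WWWWW
WWWWW
WWWWW
WWWWW
After op 2 fill(0,3,B) [32 cells changed]:
BBBBB
BBBRB
BBKRB
BBBBB
BBBBB
BBBBB
BBBBB
After op 3 paint(6,0,G):
BBBBB
BBBRB
BBKRB
BBBBB
BBBBB
BBBBB
GBBBB

Answer: BBBBB
BBBRB
BBKRB
BBBBB
BBBBB
BBBBB
GBBBB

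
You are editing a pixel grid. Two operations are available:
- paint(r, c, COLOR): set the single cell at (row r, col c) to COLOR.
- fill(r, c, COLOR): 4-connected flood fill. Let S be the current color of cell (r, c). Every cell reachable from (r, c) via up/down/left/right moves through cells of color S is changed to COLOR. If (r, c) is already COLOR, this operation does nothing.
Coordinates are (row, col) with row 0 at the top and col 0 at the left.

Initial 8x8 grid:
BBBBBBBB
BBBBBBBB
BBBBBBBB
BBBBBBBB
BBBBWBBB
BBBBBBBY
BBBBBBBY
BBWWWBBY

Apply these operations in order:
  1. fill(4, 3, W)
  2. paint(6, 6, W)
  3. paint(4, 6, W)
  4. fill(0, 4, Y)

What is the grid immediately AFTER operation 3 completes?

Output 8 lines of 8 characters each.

Answer: WWWWWWWW
WWWWWWWW
WWWWWWWW
WWWWWWWW
WWWWWWWW
WWWWWWWY
WWWWWWWY
WWWWWWWY

Derivation:
After op 1 fill(4,3,W) [57 cells changed]:
WWWWWWWW
WWWWWWWW
WWWWWWWW
WWWWWWWW
WWWWWWWW
WWWWWWWY
WWWWWWWY
WWWWWWWY
After op 2 paint(6,6,W):
WWWWWWWW
WWWWWWWW
WWWWWWWW
WWWWWWWW
WWWWWWWW
WWWWWWWY
WWWWWWWY
WWWWWWWY
After op 3 paint(4,6,W):
WWWWWWWW
WWWWWWWW
WWWWWWWW
WWWWWWWW
WWWWWWWW
WWWWWWWY
WWWWWWWY
WWWWWWWY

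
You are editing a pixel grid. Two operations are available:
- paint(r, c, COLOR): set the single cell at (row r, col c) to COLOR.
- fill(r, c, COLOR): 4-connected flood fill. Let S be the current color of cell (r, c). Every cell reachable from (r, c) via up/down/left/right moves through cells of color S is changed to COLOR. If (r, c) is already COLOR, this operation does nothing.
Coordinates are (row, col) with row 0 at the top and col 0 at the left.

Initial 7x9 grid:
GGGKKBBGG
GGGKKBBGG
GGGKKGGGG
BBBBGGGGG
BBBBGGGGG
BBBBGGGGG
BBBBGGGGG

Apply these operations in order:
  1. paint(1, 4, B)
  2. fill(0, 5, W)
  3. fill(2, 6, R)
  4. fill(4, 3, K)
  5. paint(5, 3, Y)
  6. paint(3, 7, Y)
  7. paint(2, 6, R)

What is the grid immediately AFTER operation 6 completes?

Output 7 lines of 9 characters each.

After op 1 paint(1,4,B):
GGGKKBBGG
GGGKBBBGG
GGGKKGGGG
BBBBGGGGG
BBBBGGGGG
BBBBGGGGG
BBBBGGGGG
After op 2 fill(0,5,W) [5 cells changed]:
GGGKKWWGG
GGGKWWWGG
GGGKKGGGG
BBBBGGGGG
BBBBGGGGG
BBBBGGGGG
BBBBGGGGG
After op 3 fill(2,6,R) [28 cells changed]:
GGGKKWWRR
GGGKWWWRR
GGGKKRRRR
BBBBRRRRR
BBBBRRRRR
BBBBRRRRR
BBBBRRRRR
After op 4 fill(4,3,K) [16 cells changed]:
GGGKKWWRR
GGGKWWWRR
GGGKKRRRR
KKKKRRRRR
KKKKRRRRR
KKKKRRRRR
KKKKRRRRR
After op 5 paint(5,3,Y):
GGGKKWWRR
GGGKWWWRR
GGGKKRRRR
KKKKRRRRR
KKKKRRRRR
KKKYRRRRR
KKKKRRRRR
After op 6 paint(3,7,Y):
GGGKKWWRR
GGGKWWWRR
GGGKKRRRR
KKKKRRRYR
KKKKRRRRR
KKKYRRRRR
KKKKRRRRR

Answer: GGGKKWWRR
GGGKWWWRR
GGGKKRRRR
KKKKRRRYR
KKKKRRRRR
KKKYRRRRR
KKKKRRRRR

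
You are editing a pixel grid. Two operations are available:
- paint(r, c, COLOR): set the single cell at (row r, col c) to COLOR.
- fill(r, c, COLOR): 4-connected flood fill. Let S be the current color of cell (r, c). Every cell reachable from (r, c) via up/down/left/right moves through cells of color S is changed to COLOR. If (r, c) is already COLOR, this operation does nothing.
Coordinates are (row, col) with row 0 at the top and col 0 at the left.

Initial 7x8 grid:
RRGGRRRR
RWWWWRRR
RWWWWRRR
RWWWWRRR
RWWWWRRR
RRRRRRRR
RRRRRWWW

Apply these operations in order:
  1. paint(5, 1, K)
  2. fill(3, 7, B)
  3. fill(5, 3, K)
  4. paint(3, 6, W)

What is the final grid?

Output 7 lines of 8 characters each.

Answer: KKGGKKKK
KWWWWKKK
KWWWWKKK
KWWWWKWK
KWWWWKKK
KKKKKKKK
KKKKKWWW

Derivation:
After op 1 paint(5,1,K):
RRGGRRRR
RWWWWRRR
RWWWWRRR
RWWWWRRR
RWWWWRRR
RKRRRRRR
RRRRRWWW
After op 2 fill(3,7,B) [34 cells changed]:
BBGGBBBB
BWWWWBBB
BWWWWBBB
BWWWWBBB
BWWWWBBB
BKBBBBBB
BBBBBWWW
After op 3 fill(5,3,K) [34 cells changed]:
KKGGKKKK
KWWWWKKK
KWWWWKKK
KWWWWKKK
KWWWWKKK
KKKKKKKK
KKKKKWWW
After op 4 paint(3,6,W):
KKGGKKKK
KWWWWKKK
KWWWWKKK
KWWWWKWK
KWWWWKKK
KKKKKKKK
KKKKKWWW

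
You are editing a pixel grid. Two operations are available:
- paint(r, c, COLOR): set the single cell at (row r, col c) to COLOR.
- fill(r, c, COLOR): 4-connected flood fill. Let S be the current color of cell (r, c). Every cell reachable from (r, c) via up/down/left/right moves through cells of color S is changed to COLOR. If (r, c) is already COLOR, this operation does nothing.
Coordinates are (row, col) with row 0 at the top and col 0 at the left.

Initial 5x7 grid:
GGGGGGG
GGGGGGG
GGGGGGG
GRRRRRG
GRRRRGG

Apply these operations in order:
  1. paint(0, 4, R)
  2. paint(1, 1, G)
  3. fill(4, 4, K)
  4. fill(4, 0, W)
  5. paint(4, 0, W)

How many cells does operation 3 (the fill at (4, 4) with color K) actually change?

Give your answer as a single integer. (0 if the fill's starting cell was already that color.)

After op 1 paint(0,4,R):
GGGGRGG
GGGGGGG
GGGGGGG
GRRRRRG
GRRRRGG
After op 2 paint(1,1,G):
GGGGRGG
GGGGGGG
GGGGGGG
GRRRRRG
GRRRRGG
After op 3 fill(4,4,K) [9 cells changed]:
GGGGRGG
GGGGGGG
GGGGGGG
GKKKKKG
GKKKKGG

Answer: 9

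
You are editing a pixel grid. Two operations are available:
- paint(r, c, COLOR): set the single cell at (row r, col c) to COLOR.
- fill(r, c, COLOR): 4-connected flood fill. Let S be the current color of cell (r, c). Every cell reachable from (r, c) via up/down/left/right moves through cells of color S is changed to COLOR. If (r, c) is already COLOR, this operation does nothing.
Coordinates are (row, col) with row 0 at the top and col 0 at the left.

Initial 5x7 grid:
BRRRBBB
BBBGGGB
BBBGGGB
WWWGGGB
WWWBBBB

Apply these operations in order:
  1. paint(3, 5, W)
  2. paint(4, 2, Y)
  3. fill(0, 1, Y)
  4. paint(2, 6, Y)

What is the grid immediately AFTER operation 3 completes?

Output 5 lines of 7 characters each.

Answer: BYYYBBB
BBBGGGB
BBBGGGB
WWWGGWB
WWYBBBB

Derivation:
After op 1 paint(3,5,W):
BRRRBBB
BBBGGGB
BBBGGGB
WWWGGWB
WWWBBBB
After op 2 paint(4,2,Y):
BRRRBBB
BBBGGGB
BBBGGGB
WWWGGWB
WWYBBBB
After op 3 fill(0,1,Y) [3 cells changed]:
BYYYBBB
BBBGGGB
BBBGGGB
WWWGGWB
WWYBBBB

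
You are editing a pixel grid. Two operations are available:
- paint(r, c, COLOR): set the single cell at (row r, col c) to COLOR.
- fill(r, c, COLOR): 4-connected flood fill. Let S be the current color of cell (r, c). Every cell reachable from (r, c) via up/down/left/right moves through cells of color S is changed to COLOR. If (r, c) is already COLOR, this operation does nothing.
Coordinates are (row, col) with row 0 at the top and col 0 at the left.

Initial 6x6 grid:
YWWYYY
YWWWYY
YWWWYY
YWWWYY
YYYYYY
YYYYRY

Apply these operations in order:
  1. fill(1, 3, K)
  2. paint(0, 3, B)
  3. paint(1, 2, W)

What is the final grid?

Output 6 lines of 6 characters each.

After op 1 fill(1,3,K) [11 cells changed]:
YKKYYY
YKKKYY
YKKKYY
YKKKYY
YYYYYY
YYYYRY
After op 2 paint(0,3,B):
YKKBYY
YKKKYY
YKKKYY
YKKKYY
YYYYYY
YYYYRY
After op 3 paint(1,2,W):
YKKBYY
YKWKYY
YKKKYY
YKKKYY
YYYYYY
YYYYRY

Answer: YKKBYY
YKWKYY
YKKKYY
YKKKYY
YYYYYY
YYYYRY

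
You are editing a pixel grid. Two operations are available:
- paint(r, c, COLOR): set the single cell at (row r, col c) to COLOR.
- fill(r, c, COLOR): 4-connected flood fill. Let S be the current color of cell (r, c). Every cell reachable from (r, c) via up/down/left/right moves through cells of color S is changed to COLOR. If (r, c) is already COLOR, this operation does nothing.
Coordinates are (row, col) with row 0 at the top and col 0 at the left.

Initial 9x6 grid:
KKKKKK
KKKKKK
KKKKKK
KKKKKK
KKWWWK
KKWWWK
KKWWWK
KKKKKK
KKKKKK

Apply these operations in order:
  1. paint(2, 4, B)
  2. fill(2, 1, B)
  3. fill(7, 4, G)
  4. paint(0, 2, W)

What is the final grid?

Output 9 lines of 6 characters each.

Answer: GGWGGG
GGGGGG
GGGGGG
GGGGGG
GGWWWG
GGWWWG
GGWWWG
GGGGGG
GGGGGG

Derivation:
After op 1 paint(2,4,B):
KKKKKK
KKKKKK
KKKKBK
KKKKKK
KKWWWK
KKWWWK
KKWWWK
KKKKKK
KKKKKK
After op 2 fill(2,1,B) [44 cells changed]:
BBBBBB
BBBBBB
BBBBBB
BBBBBB
BBWWWB
BBWWWB
BBWWWB
BBBBBB
BBBBBB
After op 3 fill(7,4,G) [45 cells changed]:
GGGGGG
GGGGGG
GGGGGG
GGGGGG
GGWWWG
GGWWWG
GGWWWG
GGGGGG
GGGGGG
After op 4 paint(0,2,W):
GGWGGG
GGGGGG
GGGGGG
GGGGGG
GGWWWG
GGWWWG
GGWWWG
GGGGGG
GGGGGG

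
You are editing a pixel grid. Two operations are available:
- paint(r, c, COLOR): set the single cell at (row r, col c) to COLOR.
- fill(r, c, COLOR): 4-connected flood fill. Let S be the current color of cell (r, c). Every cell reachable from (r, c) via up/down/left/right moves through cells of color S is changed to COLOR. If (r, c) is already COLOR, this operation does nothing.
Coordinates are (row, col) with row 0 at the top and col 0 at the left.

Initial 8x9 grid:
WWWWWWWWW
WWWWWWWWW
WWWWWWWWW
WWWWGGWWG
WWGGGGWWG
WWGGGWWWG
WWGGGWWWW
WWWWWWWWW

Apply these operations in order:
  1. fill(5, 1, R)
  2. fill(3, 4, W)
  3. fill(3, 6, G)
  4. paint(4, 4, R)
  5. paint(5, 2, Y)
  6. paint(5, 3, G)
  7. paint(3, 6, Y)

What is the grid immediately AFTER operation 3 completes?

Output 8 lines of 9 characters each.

After op 1 fill(5,1,R) [57 cells changed]:
RRRRRRRRR
RRRRRRRRR
RRRRRRRRR
RRRRGGRRG
RRGGGGRRG
RRGGGRRRG
RRGGGRRRR
RRRRRRRRR
After op 2 fill(3,4,W) [12 cells changed]:
RRRRRRRRR
RRRRRRRRR
RRRRRRRRR
RRRRWWRRG
RRWWWWRRG
RRWWWRRRG
RRWWWRRRR
RRRRRRRRR
After op 3 fill(3,6,G) [57 cells changed]:
GGGGGGGGG
GGGGGGGGG
GGGGGGGGG
GGGGWWGGG
GGWWWWGGG
GGWWWGGGG
GGWWWGGGG
GGGGGGGGG

Answer: GGGGGGGGG
GGGGGGGGG
GGGGGGGGG
GGGGWWGGG
GGWWWWGGG
GGWWWGGGG
GGWWWGGGG
GGGGGGGGG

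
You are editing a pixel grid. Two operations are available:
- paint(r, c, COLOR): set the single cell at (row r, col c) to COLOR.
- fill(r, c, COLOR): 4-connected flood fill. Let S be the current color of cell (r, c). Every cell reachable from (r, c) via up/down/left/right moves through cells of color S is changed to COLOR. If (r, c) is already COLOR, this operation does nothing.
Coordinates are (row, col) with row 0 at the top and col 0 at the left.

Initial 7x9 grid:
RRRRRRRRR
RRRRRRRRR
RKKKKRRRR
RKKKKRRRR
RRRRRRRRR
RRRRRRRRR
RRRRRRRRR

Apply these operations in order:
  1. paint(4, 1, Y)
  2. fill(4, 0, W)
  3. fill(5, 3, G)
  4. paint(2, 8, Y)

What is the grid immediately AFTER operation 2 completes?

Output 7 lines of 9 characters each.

After op 1 paint(4,1,Y):
RRRRRRRRR
RRRRRRRRR
RKKKKRRRR
RKKKKRRRR
RYRRRRRRR
RRRRRRRRR
RRRRRRRRR
After op 2 fill(4,0,W) [54 cells changed]:
WWWWWWWWW
WWWWWWWWW
WKKKKWWWW
WKKKKWWWW
WYWWWWWWW
WWWWWWWWW
WWWWWWWWW

Answer: WWWWWWWWW
WWWWWWWWW
WKKKKWWWW
WKKKKWWWW
WYWWWWWWW
WWWWWWWWW
WWWWWWWWW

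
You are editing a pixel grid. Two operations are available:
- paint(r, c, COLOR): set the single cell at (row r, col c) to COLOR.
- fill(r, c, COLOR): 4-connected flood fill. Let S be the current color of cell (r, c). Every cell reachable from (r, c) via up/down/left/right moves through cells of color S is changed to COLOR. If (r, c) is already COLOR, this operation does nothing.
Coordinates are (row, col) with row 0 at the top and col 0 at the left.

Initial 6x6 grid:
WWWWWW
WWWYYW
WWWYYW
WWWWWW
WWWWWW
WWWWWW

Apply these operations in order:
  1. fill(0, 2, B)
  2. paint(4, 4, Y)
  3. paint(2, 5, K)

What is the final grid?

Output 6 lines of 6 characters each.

After op 1 fill(0,2,B) [32 cells changed]:
BBBBBB
BBBYYB
BBBYYB
BBBBBB
BBBBBB
BBBBBB
After op 2 paint(4,4,Y):
BBBBBB
BBBYYB
BBBYYB
BBBBBB
BBBBYB
BBBBBB
After op 3 paint(2,5,K):
BBBBBB
BBBYYB
BBBYYK
BBBBBB
BBBBYB
BBBBBB

Answer: BBBBBB
BBBYYB
BBBYYK
BBBBBB
BBBBYB
BBBBBB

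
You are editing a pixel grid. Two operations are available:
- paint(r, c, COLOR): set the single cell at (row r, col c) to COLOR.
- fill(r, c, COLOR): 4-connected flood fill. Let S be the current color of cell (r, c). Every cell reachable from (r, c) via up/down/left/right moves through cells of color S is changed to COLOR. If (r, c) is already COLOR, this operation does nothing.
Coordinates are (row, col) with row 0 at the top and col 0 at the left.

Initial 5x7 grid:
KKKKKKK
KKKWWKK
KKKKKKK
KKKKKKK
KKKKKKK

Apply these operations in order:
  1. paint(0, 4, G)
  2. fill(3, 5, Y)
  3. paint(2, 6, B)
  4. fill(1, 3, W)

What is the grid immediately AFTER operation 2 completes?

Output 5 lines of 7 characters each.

After op 1 paint(0,4,G):
KKKKGKK
KKKWWKK
KKKKKKK
KKKKKKK
KKKKKKK
After op 2 fill(3,5,Y) [32 cells changed]:
YYYYGYY
YYYWWYY
YYYYYYY
YYYYYYY
YYYYYYY

Answer: YYYYGYY
YYYWWYY
YYYYYYY
YYYYYYY
YYYYYYY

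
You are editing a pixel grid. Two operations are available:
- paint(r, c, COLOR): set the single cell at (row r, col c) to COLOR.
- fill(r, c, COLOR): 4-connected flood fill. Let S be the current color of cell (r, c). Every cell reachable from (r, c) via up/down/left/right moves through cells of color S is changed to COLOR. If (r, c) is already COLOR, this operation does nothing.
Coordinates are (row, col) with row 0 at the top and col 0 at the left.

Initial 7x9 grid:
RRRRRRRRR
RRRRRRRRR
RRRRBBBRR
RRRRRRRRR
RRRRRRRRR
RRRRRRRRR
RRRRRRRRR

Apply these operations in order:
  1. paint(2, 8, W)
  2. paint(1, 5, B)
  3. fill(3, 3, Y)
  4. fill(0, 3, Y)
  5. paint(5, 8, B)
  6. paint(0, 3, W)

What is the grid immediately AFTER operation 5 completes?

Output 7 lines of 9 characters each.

After op 1 paint(2,8,W):
RRRRRRRRR
RRRRRRRRR
RRRRBBBRW
RRRRRRRRR
RRRRRRRRR
RRRRRRRRR
RRRRRRRRR
After op 2 paint(1,5,B):
RRRRRRRRR
RRRRRBRRR
RRRRBBBRW
RRRRRRRRR
RRRRRRRRR
RRRRRRRRR
RRRRRRRRR
After op 3 fill(3,3,Y) [58 cells changed]:
YYYYYYYYY
YYYYYBYYY
YYYYBBBYW
YYYYYYYYY
YYYYYYYYY
YYYYYYYYY
YYYYYYYYY
After op 4 fill(0,3,Y) [0 cells changed]:
YYYYYYYYY
YYYYYBYYY
YYYYBBBYW
YYYYYYYYY
YYYYYYYYY
YYYYYYYYY
YYYYYYYYY
After op 5 paint(5,8,B):
YYYYYYYYY
YYYYYBYYY
YYYYBBBYW
YYYYYYYYY
YYYYYYYYY
YYYYYYYYB
YYYYYYYYY

Answer: YYYYYYYYY
YYYYYBYYY
YYYYBBBYW
YYYYYYYYY
YYYYYYYYY
YYYYYYYYB
YYYYYYYYY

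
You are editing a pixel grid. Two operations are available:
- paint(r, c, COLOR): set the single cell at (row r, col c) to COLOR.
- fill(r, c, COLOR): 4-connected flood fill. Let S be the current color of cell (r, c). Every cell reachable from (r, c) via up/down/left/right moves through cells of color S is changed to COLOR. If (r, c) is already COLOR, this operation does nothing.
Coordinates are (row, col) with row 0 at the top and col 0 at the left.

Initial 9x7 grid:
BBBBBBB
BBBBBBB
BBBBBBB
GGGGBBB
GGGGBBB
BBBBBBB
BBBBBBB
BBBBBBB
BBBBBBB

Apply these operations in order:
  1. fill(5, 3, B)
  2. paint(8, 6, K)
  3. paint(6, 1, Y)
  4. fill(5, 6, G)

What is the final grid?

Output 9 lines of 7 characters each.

Answer: GGGGGGG
GGGGGGG
GGGGGGG
GGGGGGG
GGGGGGG
GGGGGGG
GYGGGGG
GGGGGGG
GGGGGGK

Derivation:
After op 1 fill(5,3,B) [0 cells changed]:
BBBBBBB
BBBBBBB
BBBBBBB
GGGGBBB
GGGGBBB
BBBBBBB
BBBBBBB
BBBBBBB
BBBBBBB
After op 2 paint(8,6,K):
BBBBBBB
BBBBBBB
BBBBBBB
GGGGBBB
GGGGBBB
BBBBBBB
BBBBBBB
BBBBBBB
BBBBBBK
After op 3 paint(6,1,Y):
BBBBBBB
BBBBBBB
BBBBBBB
GGGGBBB
GGGGBBB
BBBBBBB
BYBBBBB
BBBBBBB
BBBBBBK
After op 4 fill(5,6,G) [53 cells changed]:
GGGGGGG
GGGGGGG
GGGGGGG
GGGGGGG
GGGGGGG
GGGGGGG
GYGGGGG
GGGGGGG
GGGGGGK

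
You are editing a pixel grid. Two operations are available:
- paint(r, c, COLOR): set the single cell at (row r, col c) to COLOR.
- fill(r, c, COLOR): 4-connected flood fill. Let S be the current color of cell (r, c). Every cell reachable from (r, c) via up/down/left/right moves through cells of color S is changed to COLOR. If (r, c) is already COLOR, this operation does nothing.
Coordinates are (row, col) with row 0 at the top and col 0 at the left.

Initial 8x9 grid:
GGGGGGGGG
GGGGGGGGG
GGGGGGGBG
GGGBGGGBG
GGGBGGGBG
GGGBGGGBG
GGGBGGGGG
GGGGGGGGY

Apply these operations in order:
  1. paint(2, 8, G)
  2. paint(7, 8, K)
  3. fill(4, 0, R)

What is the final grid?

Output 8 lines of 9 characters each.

After op 1 paint(2,8,G):
GGGGGGGGG
GGGGGGGGG
GGGGGGGBG
GGGBGGGBG
GGGBGGGBG
GGGBGGGBG
GGGBGGGGG
GGGGGGGGY
After op 2 paint(7,8,K):
GGGGGGGGG
GGGGGGGGG
GGGGGGGBG
GGGBGGGBG
GGGBGGGBG
GGGBGGGBG
GGGBGGGGG
GGGGGGGGK
After op 3 fill(4,0,R) [63 cells changed]:
RRRRRRRRR
RRRRRRRRR
RRRRRRRBR
RRRBRRRBR
RRRBRRRBR
RRRBRRRBR
RRRBRRRRR
RRRRRRRRK

Answer: RRRRRRRRR
RRRRRRRRR
RRRRRRRBR
RRRBRRRBR
RRRBRRRBR
RRRBRRRBR
RRRBRRRRR
RRRRRRRRK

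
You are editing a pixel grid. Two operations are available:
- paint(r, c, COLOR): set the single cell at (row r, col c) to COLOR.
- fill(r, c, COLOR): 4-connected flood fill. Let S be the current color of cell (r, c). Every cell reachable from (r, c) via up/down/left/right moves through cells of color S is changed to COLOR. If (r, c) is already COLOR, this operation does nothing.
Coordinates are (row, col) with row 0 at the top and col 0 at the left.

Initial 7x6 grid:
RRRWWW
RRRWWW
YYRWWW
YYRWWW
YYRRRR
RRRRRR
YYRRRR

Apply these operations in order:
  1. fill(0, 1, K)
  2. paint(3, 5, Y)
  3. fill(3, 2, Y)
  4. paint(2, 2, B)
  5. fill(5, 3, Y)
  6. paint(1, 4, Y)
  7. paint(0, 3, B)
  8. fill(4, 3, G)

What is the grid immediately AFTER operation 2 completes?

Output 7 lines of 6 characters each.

Answer: KKKWWW
KKKWWW
YYKWWW
YYKWWY
YYKKKK
KKKKKK
YYKKKK

Derivation:
After op 1 fill(0,1,K) [22 cells changed]:
KKKWWW
KKKWWW
YYKWWW
YYKWWW
YYKKKK
KKKKKK
YYKKKK
After op 2 paint(3,5,Y):
KKKWWW
KKKWWW
YYKWWW
YYKWWY
YYKKKK
KKKKKK
YYKKKK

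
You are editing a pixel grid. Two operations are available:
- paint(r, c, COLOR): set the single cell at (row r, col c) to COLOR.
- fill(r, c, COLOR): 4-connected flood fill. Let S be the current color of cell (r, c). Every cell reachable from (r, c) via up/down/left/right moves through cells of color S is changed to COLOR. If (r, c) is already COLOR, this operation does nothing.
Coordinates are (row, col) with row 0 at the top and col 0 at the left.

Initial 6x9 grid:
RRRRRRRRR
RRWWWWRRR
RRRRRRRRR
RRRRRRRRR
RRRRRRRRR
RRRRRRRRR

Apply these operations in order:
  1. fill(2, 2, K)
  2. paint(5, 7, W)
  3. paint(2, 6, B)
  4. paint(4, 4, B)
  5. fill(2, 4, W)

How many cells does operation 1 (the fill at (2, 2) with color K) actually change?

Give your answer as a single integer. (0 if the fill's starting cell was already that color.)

Answer: 50

Derivation:
After op 1 fill(2,2,K) [50 cells changed]:
KKKKKKKKK
KKWWWWKKK
KKKKKKKKK
KKKKKKKKK
KKKKKKKKK
KKKKKKKKK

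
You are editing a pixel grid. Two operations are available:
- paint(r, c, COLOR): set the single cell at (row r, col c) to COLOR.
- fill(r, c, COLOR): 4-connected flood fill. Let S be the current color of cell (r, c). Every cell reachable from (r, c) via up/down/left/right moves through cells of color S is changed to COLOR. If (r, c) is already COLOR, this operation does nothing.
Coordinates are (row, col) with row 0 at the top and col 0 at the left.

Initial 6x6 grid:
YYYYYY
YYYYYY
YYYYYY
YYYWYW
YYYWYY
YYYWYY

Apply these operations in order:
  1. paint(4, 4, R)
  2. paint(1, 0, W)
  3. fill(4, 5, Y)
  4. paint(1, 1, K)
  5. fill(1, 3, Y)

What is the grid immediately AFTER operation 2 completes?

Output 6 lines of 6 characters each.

Answer: YYYYYY
WYYYYY
YYYYYY
YYYWYW
YYYWRY
YYYWYY

Derivation:
After op 1 paint(4,4,R):
YYYYYY
YYYYYY
YYYYYY
YYYWYW
YYYWRY
YYYWYY
After op 2 paint(1,0,W):
YYYYYY
WYYYYY
YYYYYY
YYYWYW
YYYWRY
YYYWYY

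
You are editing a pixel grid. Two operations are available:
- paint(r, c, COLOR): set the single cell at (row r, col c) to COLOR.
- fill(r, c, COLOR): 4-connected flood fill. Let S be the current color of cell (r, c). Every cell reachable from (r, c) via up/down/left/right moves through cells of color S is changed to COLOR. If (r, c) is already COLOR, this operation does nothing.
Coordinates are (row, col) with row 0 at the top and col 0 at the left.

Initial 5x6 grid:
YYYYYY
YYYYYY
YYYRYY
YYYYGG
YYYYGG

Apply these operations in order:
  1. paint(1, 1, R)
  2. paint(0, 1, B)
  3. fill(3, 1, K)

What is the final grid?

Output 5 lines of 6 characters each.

Answer: KBKKKK
KRKKKK
KKKRKK
KKKKGG
KKKKGG

Derivation:
After op 1 paint(1,1,R):
YYYYYY
YRYYYY
YYYRYY
YYYYGG
YYYYGG
After op 2 paint(0,1,B):
YBYYYY
YRYYYY
YYYRYY
YYYYGG
YYYYGG
After op 3 fill(3,1,K) [23 cells changed]:
KBKKKK
KRKKKK
KKKRKK
KKKKGG
KKKKGG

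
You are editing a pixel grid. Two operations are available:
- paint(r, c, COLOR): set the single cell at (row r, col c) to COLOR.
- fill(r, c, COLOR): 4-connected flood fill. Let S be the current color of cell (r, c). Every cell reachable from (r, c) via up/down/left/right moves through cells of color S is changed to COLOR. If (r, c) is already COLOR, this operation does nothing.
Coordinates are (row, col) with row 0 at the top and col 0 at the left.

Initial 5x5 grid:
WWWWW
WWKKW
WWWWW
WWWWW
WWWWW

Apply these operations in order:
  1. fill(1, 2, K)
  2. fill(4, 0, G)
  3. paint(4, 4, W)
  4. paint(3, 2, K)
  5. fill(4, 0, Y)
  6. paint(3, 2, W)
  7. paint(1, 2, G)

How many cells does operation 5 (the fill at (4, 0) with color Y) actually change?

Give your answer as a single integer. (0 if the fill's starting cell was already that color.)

Answer: 21

Derivation:
After op 1 fill(1,2,K) [0 cells changed]:
WWWWW
WWKKW
WWWWW
WWWWW
WWWWW
After op 2 fill(4,0,G) [23 cells changed]:
GGGGG
GGKKG
GGGGG
GGGGG
GGGGG
After op 3 paint(4,4,W):
GGGGG
GGKKG
GGGGG
GGGGG
GGGGW
After op 4 paint(3,2,K):
GGGGG
GGKKG
GGGGG
GGKGG
GGGGW
After op 5 fill(4,0,Y) [21 cells changed]:
YYYYY
YYKKY
YYYYY
YYKYY
YYYYW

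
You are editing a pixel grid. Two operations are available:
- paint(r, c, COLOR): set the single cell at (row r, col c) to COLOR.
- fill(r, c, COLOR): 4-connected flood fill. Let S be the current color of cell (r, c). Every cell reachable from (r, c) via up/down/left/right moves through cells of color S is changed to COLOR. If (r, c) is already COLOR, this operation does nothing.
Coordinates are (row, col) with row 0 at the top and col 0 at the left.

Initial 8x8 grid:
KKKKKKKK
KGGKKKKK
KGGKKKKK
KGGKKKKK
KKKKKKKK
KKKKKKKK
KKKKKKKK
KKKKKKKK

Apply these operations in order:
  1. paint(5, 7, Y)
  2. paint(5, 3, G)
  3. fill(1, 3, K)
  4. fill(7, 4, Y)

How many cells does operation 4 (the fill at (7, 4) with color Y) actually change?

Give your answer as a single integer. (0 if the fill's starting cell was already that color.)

After op 1 paint(5,7,Y):
KKKKKKKK
KGGKKKKK
KGGKKKKK
KGGKKKKK
KKKKKKKK
KKKKKKKY
KKKKKKKK
KKKKKKKK
After op 2 paint(5,3,G):
KKKKKKKK
KGGKKKKK
KGGKKKKK
KGGKKKKK
KKKKKKKK
KKKGKKKY
KKKKKKKK
KKKKKKKK
After op 3 fill(1,3,K) [0 cells changed]:
KKKKKKKK
KGGKKKKK
KGGKKKKK
KGGKKKKK
KKKKKKKK
KKKGKKKY
KKKKKKKK
KKKKKKKK
After op 4 fill(7,4,Y) [56 cells changed]:
YYYYYYYY
YGGYYYYY
YGGYYYYY
YGGYYYYY
YYYYYYYY
YYYGYYYY
YYYYYYYY
YYYYYYYY

Answer: 56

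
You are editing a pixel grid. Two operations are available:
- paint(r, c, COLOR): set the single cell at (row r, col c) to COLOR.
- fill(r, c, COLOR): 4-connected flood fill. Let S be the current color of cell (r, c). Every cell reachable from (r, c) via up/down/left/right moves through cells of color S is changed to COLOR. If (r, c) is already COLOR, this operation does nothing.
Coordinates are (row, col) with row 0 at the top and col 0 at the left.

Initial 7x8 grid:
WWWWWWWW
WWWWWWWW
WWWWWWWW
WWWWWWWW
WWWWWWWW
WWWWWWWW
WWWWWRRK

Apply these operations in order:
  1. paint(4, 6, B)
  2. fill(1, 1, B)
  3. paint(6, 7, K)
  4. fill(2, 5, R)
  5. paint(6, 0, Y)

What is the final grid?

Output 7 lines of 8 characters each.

Answer: RRRRRRRR
RRRRRRRR
RRRRRRRR
RRRRRRRR
RRRRRRRR
RRRRRRRR
YRRRRRRK

Derivation:
After op 1 paint(4,6,B):
WWWWWWWW
WWWWWWWW
WWWWWWWW
WWWWWWWW
WWWWWWBW
WWWWWWWW
WWWWWRRK
After op 2 fill(1,1,B) [52 cells changed]:
BBBBBBBB
BBBBBBBB
BBBBBBBB
BBBBBBBB
BBBBBBBB
BBBBBBBB
BBBBBRRK
After op 3 paint(6,7,K):
BBBBBBBB
BBBBBBBB
BBBBBBBB
BBBBBBBB
BBBBBBBB
BBBBBBBB
BBBBBRRK
After op 4 fill(2,5,R) [53 cells changed]:
RRRRRRRR
RRRRRRRR
RRRRRRRR
RRRRRRRR
RRRRRRRR
RRRRRRRR
RRRRRRRK
After op 5 paint(6,0,Y):
RRRRRRRR
RRRRRRRR
RRRRRRRR
RRRRRRRR
RRRRRRRR
RRRRRRRR
YRRRRRRK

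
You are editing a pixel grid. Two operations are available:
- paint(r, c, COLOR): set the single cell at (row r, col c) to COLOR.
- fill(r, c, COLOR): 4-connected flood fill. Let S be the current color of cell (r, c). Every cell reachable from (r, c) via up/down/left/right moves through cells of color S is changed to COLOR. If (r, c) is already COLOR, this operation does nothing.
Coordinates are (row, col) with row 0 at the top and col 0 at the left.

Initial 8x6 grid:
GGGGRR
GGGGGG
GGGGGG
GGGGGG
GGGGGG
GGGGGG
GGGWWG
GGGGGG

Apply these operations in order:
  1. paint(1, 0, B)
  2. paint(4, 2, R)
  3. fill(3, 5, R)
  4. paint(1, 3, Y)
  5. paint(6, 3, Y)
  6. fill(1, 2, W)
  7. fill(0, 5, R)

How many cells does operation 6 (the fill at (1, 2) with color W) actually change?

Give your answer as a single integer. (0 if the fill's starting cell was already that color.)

Answer: 44

Derivation:
After op 1 paint(1,0,B):
GGGGRR
BGGGGG
GGGGGG
GGGGGG
GGGGGG
GGGGGG
GGGWWG
GGGGGG
After op 2 paint(4,2,R):
GGGGRR
BGGGGG
GGGGGG
GGGGGG
GGRGGG
GGGGGG
GGGWWG
GGGGGG
After op 3 fill(3,5,R) [42 cells changed]:
RRRRRR
BRRRRR
RRRRRR
RRRRRR
RRRRRR
RRRRRR
RRRWWR
RRRRRR
After op 4 paint(1,3,Y):
RRRRRR
BRRYRR
RRRRRR
RRRRRR
RRRRRR
RRRRRR
RRRWWR
RRRRRR
After op 5 paint(6,3,Y):
RRRRRR
BRRYRR
RRRRRR
RRRRRR
RRRRRR
RRRRRR
RRRYWR
RRRRRR
After op 6 fill(1,2,W) [44 cells changed]:
WWWWWW
BWWYWW
WWWWWW
WWWWWW
WWWWWW
WWWWWW
WWWYWW
WWWWWW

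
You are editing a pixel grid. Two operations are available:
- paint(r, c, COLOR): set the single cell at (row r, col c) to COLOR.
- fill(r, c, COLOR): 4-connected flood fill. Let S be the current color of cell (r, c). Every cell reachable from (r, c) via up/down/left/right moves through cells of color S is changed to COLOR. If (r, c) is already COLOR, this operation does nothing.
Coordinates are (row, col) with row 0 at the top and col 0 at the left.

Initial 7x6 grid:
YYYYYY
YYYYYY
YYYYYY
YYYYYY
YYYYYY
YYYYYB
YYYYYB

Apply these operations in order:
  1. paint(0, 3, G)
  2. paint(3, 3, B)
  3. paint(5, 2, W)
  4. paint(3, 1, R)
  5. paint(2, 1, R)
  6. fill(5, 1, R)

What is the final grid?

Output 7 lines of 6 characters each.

After op 1 paint(0,3,G):
YYYGYY
YYYYYY
YYYYYY
YYYYYY
YYYYYY
YYYYYB
YYYYYB
After op 2 paint(3,3,B):
YYYGYY
YYYYYY
YYYYYY
YYYBYY
YYYYYY
YYYYYB
YYYYYB
After op 3 paint(5,2,W):
YYYGYY
YYYYYY
YYYYYY
YYYBYY
YYYYYY
YYWYYB
YYYYYB
After op 4 paint(3,1,R):
YYYGYY
YYYYYY
YYYYYY
YRYBYY
YYYYYY
YYWYYB
YYYYYB
After op 5 paint(2,1,R):
YYYGYY
YYYYYY
YRYYYY
YRYBYY
YYYYYY
YYWYYB
YYYYYB
After op 6 fill(5,1,R) [35 cells changed]:
RRRGRR
RRRRRR
RRRRRR
RRRBRR
RRRRRR
RRWRRB
RRRRRB

Answer: RRRGRR
RRRRRR
RRRRRR
RRRBRR
RRRRRR
RRWRRB
RRRRRB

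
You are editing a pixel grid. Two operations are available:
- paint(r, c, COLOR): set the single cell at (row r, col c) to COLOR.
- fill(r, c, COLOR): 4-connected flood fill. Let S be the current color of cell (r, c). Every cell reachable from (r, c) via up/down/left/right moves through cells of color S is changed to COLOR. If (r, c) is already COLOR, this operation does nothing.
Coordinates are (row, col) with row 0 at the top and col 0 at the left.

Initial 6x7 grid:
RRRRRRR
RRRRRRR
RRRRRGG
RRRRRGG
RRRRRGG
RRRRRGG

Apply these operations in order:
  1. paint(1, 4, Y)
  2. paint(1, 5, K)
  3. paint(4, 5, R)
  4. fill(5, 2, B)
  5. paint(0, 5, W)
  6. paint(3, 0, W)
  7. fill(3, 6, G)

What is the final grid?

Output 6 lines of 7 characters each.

After op 1 paint(1,4,Y):
RRRRRRR
RRRRYRR
RRRRRGG
RRRRRGG
RRRRRGG
RRRRRGG
After op 2 paint(1,5,K):
RRRRRRR
RRRRYKR
RRRRRGG
RRRRRGG
RRRRRGG
RRRRRGG
After op 3 paint(4,5,R):
RRRRRRR
RRRRYKR
RRRRRGG
RRRRRGG
RRRRRRG
RRRRRGG
After op 4 fill(5,2,B) [33 cells changed]:
BBBBBBB
BBBBYKB
BBBBBGG
BBBBBGG
BBBBBBG
BBBBBGG
After op 5 paint(0,5,W):
BBBBBWB
BBBBYKB
BBBBBGG
BBBBBGG
BBBBBBG
BBBBBGG
After op 6 paint(3,0,W):
BBBBBWB
BBBBYKB
BBBBBGG
WBBBBGG
BBBBBBG
BBBBBGG
After op 7 fill(3,6,G) [0 cells changed]:
BBBBBWB
BBBBYKB
BBBBBGG
WBBBBGG
BBBBBBG
BBBBBGG

Answer: BBBBBWB
BBBBYKB
BBBBBGG
WBBBBGG
BBBBBBG
BBBBBGG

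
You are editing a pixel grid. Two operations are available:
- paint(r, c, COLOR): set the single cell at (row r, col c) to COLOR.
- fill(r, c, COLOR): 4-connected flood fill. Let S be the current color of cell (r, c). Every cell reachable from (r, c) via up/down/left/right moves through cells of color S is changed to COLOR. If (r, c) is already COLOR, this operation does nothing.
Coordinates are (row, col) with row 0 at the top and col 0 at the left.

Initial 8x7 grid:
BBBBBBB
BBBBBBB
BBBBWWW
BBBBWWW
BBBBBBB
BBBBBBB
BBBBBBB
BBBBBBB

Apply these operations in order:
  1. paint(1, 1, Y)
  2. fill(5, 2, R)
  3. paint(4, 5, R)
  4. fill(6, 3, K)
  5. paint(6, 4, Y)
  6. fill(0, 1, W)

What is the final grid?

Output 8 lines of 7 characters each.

Answer: WWWWWWW
WYWWWWW
WWWWWWW
WWWWWWW
WWWWWWW
WWWWWWW
WWWWYWW
WWWWWWW

Derivation:
After op 1 paint(1,1,Y):
BBBBBBB
BYBBBBB
BBBBWWW
BBBBWWW
BBBBBBB
BBBBBBB
BBBBBBB
BBBBBBB
After op 2 fill(5,2,R) [49 cells changed]:
RRRRRRR
RYRRRRR
RRRRWWW
RRRRWWW
RRRRRRR
RRRRRRR
RRRRRRR
RRRRRRR
After op 3 paint(4,5,R):
RRRRRRR
RYRRRRR
RRRRWWW
RRRRWWW
RRRRRRR
RRRRRRR
RRRRRRR
RRRRRRR
After op 4 fill(6,3,K) [49 cells changed]:
KKKKKKK
KYKKKKK
KKKKWWW
KKKKWWW
KKKKKKK
KKKKKKK
KKKKKKK
KKKKKKK
After op 5 paint(6,4,Y):
KKKKKKK
KYKKKKK
KKKKWWW
KKKKWWW
KKKKKKK
KKKKKKK
KKKKYKK
KKKKKKK
After op 6 fill(0,1,W) [48 cells changed]:
WWWWWWW
WYWWWWW
WWWWWWW
WWWWWWW
WWWWWWW
WWWWWWW
WWWWYWW
WWWWWWW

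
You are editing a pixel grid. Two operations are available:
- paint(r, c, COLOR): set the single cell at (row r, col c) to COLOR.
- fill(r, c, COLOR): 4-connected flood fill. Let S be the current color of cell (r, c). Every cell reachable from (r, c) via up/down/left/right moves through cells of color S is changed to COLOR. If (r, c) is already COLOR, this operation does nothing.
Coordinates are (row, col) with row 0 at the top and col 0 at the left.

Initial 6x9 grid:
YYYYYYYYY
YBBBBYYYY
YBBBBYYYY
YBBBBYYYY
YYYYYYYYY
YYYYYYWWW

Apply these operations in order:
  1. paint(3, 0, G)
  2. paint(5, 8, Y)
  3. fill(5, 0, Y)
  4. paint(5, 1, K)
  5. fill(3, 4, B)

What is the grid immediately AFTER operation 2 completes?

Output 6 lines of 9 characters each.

Answer: YYYYYYYYY
YBBBBYYYY
YBBBBYYYY
GBBBBYYYY
YYYYYYYYY
YYYYYYWWY

Derivation:
After op 1 paint(3,0,G):
YYYYYYYYY
YBBBBYYYY
YBBBBYYYY
GBBBBYYYY
YYYYYYYYY
YYYYYYWWW
After op 2 paint(5,8,Y):
YYYYYYYYY
YBBBBYYYY
YBBBBYYYY
GBBBBYYYY
YYYYYYYYY
YYYYYYWWY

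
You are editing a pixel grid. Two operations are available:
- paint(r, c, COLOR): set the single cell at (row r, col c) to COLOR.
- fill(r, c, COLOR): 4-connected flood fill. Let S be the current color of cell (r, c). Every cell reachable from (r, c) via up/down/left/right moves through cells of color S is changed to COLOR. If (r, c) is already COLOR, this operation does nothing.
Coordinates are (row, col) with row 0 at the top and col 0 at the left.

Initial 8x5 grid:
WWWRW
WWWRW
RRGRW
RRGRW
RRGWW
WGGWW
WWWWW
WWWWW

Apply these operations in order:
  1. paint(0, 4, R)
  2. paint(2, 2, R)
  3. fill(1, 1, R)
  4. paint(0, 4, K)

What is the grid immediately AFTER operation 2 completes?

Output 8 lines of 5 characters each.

After op 1 paint(0,4,R):
WWWRR
WWWRW
RRGRW
RRGRW
RRGWW
WGGWW
WWWWW
WWWWW
After op 2 paint(2,2,R):
WWWRR
WWWRW
RRRRW
RRGRW
RRGWW
WGGWW
WWWWW
WWWWW

Answer: WWWRR
WWWRW
RRRRW
RRGRW
RRGWW
WGGWW
WWWWW
WWWWW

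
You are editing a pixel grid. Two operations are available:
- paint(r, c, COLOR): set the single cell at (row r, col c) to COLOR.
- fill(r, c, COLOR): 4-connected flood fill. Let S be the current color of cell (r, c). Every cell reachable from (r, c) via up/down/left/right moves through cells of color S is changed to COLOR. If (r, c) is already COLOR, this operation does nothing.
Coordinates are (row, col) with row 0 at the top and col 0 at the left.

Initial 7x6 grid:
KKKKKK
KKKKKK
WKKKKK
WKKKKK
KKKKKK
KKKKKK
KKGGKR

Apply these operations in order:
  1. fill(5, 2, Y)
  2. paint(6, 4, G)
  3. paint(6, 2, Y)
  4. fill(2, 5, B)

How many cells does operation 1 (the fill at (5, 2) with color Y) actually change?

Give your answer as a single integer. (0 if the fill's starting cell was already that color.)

After op 1 fill(5,2,Y) [37 cells changed]:
YYYYYY
YYYYYY
WYYYYY
WYYYYY
YYYYYY
YYYYYY
YYGGYR

Answer: 37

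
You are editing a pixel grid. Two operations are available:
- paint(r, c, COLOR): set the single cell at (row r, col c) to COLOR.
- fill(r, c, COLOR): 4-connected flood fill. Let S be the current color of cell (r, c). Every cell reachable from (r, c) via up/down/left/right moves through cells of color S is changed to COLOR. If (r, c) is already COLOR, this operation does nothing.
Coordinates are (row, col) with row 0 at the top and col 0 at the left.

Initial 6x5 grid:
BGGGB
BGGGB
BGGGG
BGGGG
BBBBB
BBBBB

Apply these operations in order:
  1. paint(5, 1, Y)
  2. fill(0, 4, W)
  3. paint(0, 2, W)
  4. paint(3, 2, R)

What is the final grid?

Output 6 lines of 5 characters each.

Answer: BGWGW
BGGGW
BGGGG
BGRGG
BBBBB
BYBBB

Derivation:
After op 1 paint(5,1,Y):
BGGGB
BGGGB
BGGGG
BGGGG
BBBBB
BYBBB
After op 2 fill(0,4,W) [2 cells changed]:
BGGGW
BGGGW
BGGGG
BGGGG
BBBBB
BYBBB
After op 3 paint(0,2,W):
BGWGW
BGGGW
BGGGG
BGGGG
BBBBB
BYBBB
After op 4 paint(3,2,R):
BGWGW
BGGGW
BGGGG
BGRGG
BBBBB
BYBBB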